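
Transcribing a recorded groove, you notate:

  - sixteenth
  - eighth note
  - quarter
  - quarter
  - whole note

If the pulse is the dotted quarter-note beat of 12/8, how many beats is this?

One dotted quarter-note beat = 6 sixteenth notes.
Working in sixteenth notes: sixteenth = 1; eighth note = 2; quarter = 4; quarter = 4; whole note = 16.
Sum: 1 + 2 + 4 + 4 + 16 = 27.
27 ÷ 6 = 4.5 beats.

4.5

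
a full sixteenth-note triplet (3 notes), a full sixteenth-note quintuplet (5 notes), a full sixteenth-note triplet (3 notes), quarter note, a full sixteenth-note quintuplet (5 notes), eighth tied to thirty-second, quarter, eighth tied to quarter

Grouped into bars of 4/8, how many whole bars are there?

One bar of 4/8 = 16 thirty-second notes.
Convert each value to thirty-second notes: a full sixteenth-note triplet (3 notes) (three triplet sixteenths span one eighth) = 4; a full sixteenth-note quintuplet (5 notes) (five quintuplet sixteenths span one quarter) = 8; a full sixteenth-note triplet (3 notes) (three triplet sixteenths span one eighth) = 4; quarter note = 8; a full sixteenth-note quintuplet (5 notes) (five quintuplet sixteenths span one quarter) = 8; eighth tied to thirty-second (eighth + thirty-second) = 5; quarter = 8; eighth tied to quarter (eighth + quarter) = 12.
Altogether 4 + 8 + 4 + 8 + 8 + 5 + 8 + 12 = 57.
57 ÷ 16 = 3 complete bars with 9 left over.

3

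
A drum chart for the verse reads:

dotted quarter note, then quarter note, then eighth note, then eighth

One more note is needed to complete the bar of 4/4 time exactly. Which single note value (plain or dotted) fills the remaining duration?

The bar of 4/4 = 8 eighth notes.
Express everything in eighth notes: dotted quarter note = 3; quarter note = 2; eighth note = 1; eighth = 1.
Sum: 3 + 2 + 1 + 1 = 7.
Remaining: 8 − 7 = 1 eighth note, which is a eighth note.

eighth note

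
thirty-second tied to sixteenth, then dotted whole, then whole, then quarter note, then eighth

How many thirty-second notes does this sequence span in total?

Working in thirty-second notes: thirty-second tied to sixteenth (thirty-second + sixteenth) = 3; dotted whole = 48; whole = 32; quarter note = 8; eighth = 4.
Altogether 3 + 48 + 32 + 8 + 4 = 95 thirty-second notes.

95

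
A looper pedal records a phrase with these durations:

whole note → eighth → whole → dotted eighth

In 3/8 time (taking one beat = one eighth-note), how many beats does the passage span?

One eighth-note beat = 2 sixteenth notes.
Express everything in sixteenth notes: whole note = 16; eighth = 2; whole = 16; dotted eighth = 3.
Sum: 16 + 2 + 16 + 3 = 37.
37 ÷ 2 = 18.5 beats.

18.5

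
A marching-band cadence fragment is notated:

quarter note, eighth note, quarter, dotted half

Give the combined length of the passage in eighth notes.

Express everything in eighth notes: quarter note = 2; eighth note = 1; quarter = 2; dotted half = 6.
Altogether 2 + 1 + 2 + 6 = 11 eighth notes.

11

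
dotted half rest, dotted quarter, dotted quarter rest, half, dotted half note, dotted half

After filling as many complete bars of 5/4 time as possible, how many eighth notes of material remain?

8

One bar of 5/4 = 10 eighth notes.
Express everything in eighth notes: dotted half rest = 6; dotted quarter = 3; dotted quarter rest = 3; half = 4; dotted half note = 6; dotted half = 6.
Total: 6 + 3 + 3 + 4 + 6 + 6 = 28.
28 ÷ 10 = 2 complete bars with 8 eighth notes remaining.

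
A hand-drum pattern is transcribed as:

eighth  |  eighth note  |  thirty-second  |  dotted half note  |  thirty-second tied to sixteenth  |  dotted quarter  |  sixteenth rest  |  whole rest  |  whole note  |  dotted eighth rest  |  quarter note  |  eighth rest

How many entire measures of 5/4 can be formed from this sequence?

3

One bar of 5/4 = 40 thirty-second notes.
Working in thirty-second notes: eighth = 4; eighth note = 4; thirty-second = 1; dotted half note = 24; thirty-second tied to sixteenth (thirty-second + sixteenth) = 3; dotted quarter = 12; sixteenth rest = 2; whole rest = 32; whole note = 32; dotted eighth rest = 6; quarter note = 8; eighth rest = 4.
Adding: 4 + 4 + 1 + 24 + 3 + 12 + 2 + 32 + 32 + 6 + 8 + 4 = 132.
132 ÷ 40 = 3 complete bars with 12 left over.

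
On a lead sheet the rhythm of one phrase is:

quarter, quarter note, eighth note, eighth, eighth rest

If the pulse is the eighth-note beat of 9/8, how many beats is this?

7

One eighth-note beat = 2 sixteenth notes.
Express everything in sixteenth notes: quarter = 4; quarter note = 4; eighth note = 2; eighth = 2; eighth rest = 2.
Adding: 4 + 4 + 2 + 2 + 2 = 14.
14 ÷ 2 = 7 beats.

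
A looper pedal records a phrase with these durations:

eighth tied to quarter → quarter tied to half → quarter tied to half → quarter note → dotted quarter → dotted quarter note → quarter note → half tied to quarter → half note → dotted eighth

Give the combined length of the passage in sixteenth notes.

73

In sixteenth notes: eighth tied to quarter (eighth + quarter) = 6; quarter tied to half (quarter + half) = 12; quarter tied to half (quarter + half) = 12; quarter note = 4; dotted quarter = 6; dotted quarter note = 6; quarter note = 4; half tied to quarter (half + quarter) = 12; half note = 8; dotted eighth = 3.
Adding: 6 + 12 + 12 + 4 + 6 + 6 + 4 + 12 + 8 + 3 = 73 sixteenth notes.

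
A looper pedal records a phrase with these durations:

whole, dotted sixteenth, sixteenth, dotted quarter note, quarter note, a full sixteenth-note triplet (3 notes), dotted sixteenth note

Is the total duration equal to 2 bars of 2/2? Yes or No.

One bar of 2/2 = 32 thirty-second notes, so 2 bars = 64.
Each duration in thirty-second notes: whole = 32; dotted sixteenth = 3; sixteenth = 2; dotted quarter note = 12; quarter note = 8; a full sixteenth-note triplet (3 notes) (three triplet sixteenths span one eighth) = 4; dotted sixteenth note = 3.
Altogether 32 + 3 + 2 + 12 + 8 + 4 + 3 = 64.
64 equals 64, so the answer is Yes.

Yes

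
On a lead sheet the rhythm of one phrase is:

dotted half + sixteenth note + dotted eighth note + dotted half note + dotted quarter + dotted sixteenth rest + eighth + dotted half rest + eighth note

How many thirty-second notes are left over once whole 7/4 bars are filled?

47

One bar of 7/4 = 56 thirty-second notes.
Convert each value to thirty-second notes: dotted half = 24; sixteenth note = 2; dotted eighth note = 6; dotted half note = 24; dotted quarter = 12; dotted sixteenth rest = 3; eighth = 4; dotted half rest = 24; eighth note = 4.
Total: 24 + 2 + 6 + 24 + 12 + 3 + 4 + 24 + 4 = 103.
103 ÷ 56 = 1 complete bar with 47 thirty-second notes remaining.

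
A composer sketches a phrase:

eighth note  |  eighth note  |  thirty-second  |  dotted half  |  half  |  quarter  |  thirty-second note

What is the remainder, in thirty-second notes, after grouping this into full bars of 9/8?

One bar of 9/8 = 36 thirty-second notes.
Working in thirty-second notes: eighth note = 4; eighth note = 4; thirty-second = 1; dotted half = 24; half = 16; quarter = 8; thirty-second note = 1.
Total: 4 + 4 + 1 + 24 + 16 + 8 + 1 = 58.
58 ÷ 36 = 1 complete bar with 22 thirty-second notes remaining.

22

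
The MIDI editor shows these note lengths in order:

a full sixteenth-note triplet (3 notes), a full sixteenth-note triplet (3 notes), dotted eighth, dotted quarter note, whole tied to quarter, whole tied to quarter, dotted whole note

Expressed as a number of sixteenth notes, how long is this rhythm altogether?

Express everything in sixteenth notes: a full sixteenth-note triplet (3 notes) (three triplet sixteenths span one eighth) = 2; a full sixteenth-note triplet (3 notes) (three triplet sixteenths span one eighth) = 2; dotted eighth = 3; dotted quarter note = 6; whole tied to quarter (whole + quarter) = 20; whole tied to quarter (whole + quarter) = 20; dotted whole note = 24.
Altogether 2 + 2 + 3 + 6 + 20 + 20 + 24 = 77 sixteenth notes.

77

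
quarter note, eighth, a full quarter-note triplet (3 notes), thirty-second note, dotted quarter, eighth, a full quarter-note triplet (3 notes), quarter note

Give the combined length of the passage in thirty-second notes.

69

Each duration in thirty-second notes: quarter note = 8; eighth = 4; a full quarter-note triplet (3 notes) (three triplet quarters span one half) = 16; thirty-second note = 1; dotted quarter = 12; eighth = 4; a full quarter-note triplet (3 notes) (three triplet quarters span one half) = 16; quarter note = 8.
Adding: 8 + 4 + 16 + 1 + 12 + 4 + 16 + 8 = 69 thirty-second notes.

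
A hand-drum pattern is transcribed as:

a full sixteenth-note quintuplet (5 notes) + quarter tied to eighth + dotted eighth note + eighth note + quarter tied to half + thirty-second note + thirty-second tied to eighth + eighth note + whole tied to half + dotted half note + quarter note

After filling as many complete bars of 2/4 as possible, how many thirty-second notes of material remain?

0

One bar of 2/4 = 16 thirty-second notes.
Each duration in thirty-second notes: a full sixteenth-note quintuplet (5 notes) (five quintuplet sixteenths span one quarter) = 8; quarter tied to eighth (quarter + eighth) = 12; dotted eighth note = 6; eighth note = 4; quarter tied to half (quarter + half) = 24; thirty-second note = 1; thirty-second tied to eighth (thirty-second + eighth) = 5; eighth note = 4; whole tied to half (whole + half) = 48; dotted half note = 24; quarter note = 8.
Sum: 8 + 12 + 6 + 4 + 24 + 1 + 5 + 4 + 48 + 24 + 8 = 144.
144 ÷ 16 = 9 complete bars with 0 thirty-second notes remaining.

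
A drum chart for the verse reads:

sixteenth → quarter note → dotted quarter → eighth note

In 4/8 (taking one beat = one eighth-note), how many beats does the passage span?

6.5

One eighth-note beat = 2 sixteenth notes.
Working in sixteenth notes: sixteenth = 1; quarter note = 4; dotted quarter = 6; eighth note = 2.
Adding: 1 + 4 + 6 + 2 = 13.
13 ÷ 2 = 6.5 beats.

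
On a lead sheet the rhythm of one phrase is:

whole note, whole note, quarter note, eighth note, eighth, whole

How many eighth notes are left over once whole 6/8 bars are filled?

4

One bar of 6/8 = 6 eighth notes.
Express everything in eighth notes: whole note = 8; whole note = 8; quarter note = 2; eighth note = 1; eighth = 1; whole = 8.
Altogether 8 + 8 + 2 + 1 + 1 + 8 = 28.
28 ÷ 6 = 4 complete bars with 4 eighth notes remaining.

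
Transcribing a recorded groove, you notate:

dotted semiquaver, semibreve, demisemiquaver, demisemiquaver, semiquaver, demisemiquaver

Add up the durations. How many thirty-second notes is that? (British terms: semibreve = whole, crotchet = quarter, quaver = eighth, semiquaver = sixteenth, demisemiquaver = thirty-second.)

40

Express everything in thirty-second notes: dotted semiquaver = 3; semibreve = 32; demisemiquaver = 1; demisemiquaver = 1; semiquaver = 2; demisemiquaver = 1.
Total: 3 + 32 + 1 + 1 + 2 + 1 = 40 thirty-second notes.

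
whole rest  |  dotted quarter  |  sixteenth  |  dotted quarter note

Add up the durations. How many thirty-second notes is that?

58

Convert each value to thirty-second notes: whole rest = 32; dotted quarter = 12; sixteenth = 2; dotted quarter note = 12.
Altogether 32 + 12 + 2 + 12 = 58 thirty-second notes.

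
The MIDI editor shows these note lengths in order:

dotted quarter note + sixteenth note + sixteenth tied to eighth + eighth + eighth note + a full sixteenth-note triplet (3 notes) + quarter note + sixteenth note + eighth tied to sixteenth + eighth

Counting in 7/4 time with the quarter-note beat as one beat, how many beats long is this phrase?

6.5

One quarter-note beat = 4 sixteenth notes.
Express everything in sixteenth notes: dotted quarter note = 6; sixteenth note = 1; sixteenth tied to eighth (sixteenth + eighth) = 3; eighth = 2; eighth note = 2; a full sixteenth-note triplet (3 notes) (three triplet sixteenths span one eighth) = 2; quarter note = 4; sixteenth note = 1; eighth tied to sixteenth (eighth + sixteenth) = 3; eighth = 2.
Altogether 6 + 1 + 3 + 2 + 2 + 2 + 4 + 1 + 3 + 2 = 26.
26 ÷ 4 = 6.5 beats.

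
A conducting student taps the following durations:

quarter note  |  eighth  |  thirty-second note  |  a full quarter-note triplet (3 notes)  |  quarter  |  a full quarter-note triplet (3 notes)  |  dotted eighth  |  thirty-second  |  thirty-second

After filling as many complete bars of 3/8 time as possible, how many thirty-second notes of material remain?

1

One bar of 3/8 = 12 thirty-second notes.
Convert each value to thirty-second notes: quarter note = 8; eighth = 4; thirty-second note = 1; a full quarter-note triplet (3 notes) (three triplet quarters span one half) = 16; quarter = 8; a full quarter-note triplet (3 notes) (three triplet quarters span one half) = 16; dotted eighth = 6; thirty-second = 1; thirty-second = 1.
Adding: 8 + 4 + 1 + 16 + 8 + 16 + 6 + 1 + 1 = 61.
61 ÷ 12 = 5 complete bars with 1 thirty-second note remaining.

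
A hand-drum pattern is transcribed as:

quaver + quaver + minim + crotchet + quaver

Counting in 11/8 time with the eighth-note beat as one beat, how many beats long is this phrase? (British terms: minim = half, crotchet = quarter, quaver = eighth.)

9

One eighth-note beat = 2 sixteenth notes.
In sixteenth notes: quaver = 2; quaver = 2; minim = 8; crotchet = 4; quaver = 2.
Adding: 2 + 2 + 8 + 4 + 2 = 18.
18 ÷ 2 = 9 beats.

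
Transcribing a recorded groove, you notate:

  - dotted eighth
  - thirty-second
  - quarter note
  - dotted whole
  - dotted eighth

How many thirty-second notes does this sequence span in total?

69

In thirty-second notes: dotted eighth = 6; thirty-second = 1; quarter note = 8; dotted whole = 48; dotted eighth = 6.
Adding: 6 + 1 + 8 + 48 + 6 = 69 thirty-second notes.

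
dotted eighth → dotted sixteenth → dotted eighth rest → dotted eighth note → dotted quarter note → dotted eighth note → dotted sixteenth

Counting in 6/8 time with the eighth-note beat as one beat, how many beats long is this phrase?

10.5

One eighth-note beat = 4 thirty-second notes.
In thirty-second notes: dotted eighth = 6; dotted sixteenth = 3; dotted eighth rest = 6; dotted eighth note = 6; dotted quarter note = 12; dotted eighth note = 6; dotted sixteenth = 3.
Sum: 6 + 3 + 6 + 6 + 12 + 6 + 3 = 42.
42 ÷ 4 = 10.5 beats.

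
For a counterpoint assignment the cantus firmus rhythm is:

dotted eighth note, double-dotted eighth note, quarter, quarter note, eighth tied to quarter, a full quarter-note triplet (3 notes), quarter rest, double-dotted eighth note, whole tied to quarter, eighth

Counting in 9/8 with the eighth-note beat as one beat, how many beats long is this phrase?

29

One eighth-note beat = 4 thirty-second notes.
Express everything in thirty-second notes: dotted eighth note = 6; double-dotted eighth note = 7; quarter = 8; quarter note = 8; eighth tied to quarter (eighth + quarter) = 12; a full quarter-note triplet (3 notes) (three triplet quarters span one half) = 16; quarter rest = 8; double-dotted eighth note = 7; whole tied to quarter (whole + quarter) = 40; eighth = 4.
Adding: 6 + 7 + 8 + 8 + 12 + 16 + 8 + 7 + 40 + 4 = 116.
116 ÷ 4 = 29 beats.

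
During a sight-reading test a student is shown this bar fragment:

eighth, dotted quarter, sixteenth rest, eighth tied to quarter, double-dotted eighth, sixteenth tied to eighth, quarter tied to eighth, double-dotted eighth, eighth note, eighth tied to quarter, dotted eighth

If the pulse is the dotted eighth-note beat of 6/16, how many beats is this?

One dotted eighth-note beat = 6 thirty-second notes.
Each duration in thirty-second notes: eighth = 4; dotted quarter = 12; sixteenth rest = 2; eighth tied to quarter (eighth + quarter) = 12; double-dotted eighth = 7; sixteenth tied to eighth (sixteenth + eighth) = 6; quarter tied to eighth (quarter + eighth) = 12; double-dotted eighth = 7; eighth note = 4; eighth tied to quarter (eighth + quarter) = 12; dotted eighth = 6.
Sum: 4 + 12 + 2 + 12 + 7 + 6 + 12 + 7 + 4 + 12 + 6 = 84.
84 ÷ 6 = 14 beats.

14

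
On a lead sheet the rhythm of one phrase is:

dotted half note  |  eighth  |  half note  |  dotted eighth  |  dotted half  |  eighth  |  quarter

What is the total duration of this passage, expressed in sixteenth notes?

43

Express everything in sixteenth notes: dotted half note = 12; eighth = 2; half note = 8; dotted eighth = 3; dotted half = 12; eighth = 2; quarter = 4.
Altogether 12 + 2 + 8 + 3 + 12 + 2 + 4 = 43 sixteenth notes.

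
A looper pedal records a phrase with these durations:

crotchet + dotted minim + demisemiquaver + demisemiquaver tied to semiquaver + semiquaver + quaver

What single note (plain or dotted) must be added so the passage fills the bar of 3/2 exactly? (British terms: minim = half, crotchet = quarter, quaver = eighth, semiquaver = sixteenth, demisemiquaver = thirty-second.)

dotted eighth note

The bar of 3/2 = 48 thirty-second notes.
Express everything in thirty-second notes: crotchet = 8; dotted minim = 24; demisemiquaver = 1; demisemiquaver tied to semiquaver (demisemiquaver + semiquaver) = 3; semiquaver = 2; quaver = 4.
Sum: 8 + 24 + 1 + 3 + 2 + 4 = 42.
Remaining: 48 − 42 = 6 thirty-second notes, which is a dotted eighth note.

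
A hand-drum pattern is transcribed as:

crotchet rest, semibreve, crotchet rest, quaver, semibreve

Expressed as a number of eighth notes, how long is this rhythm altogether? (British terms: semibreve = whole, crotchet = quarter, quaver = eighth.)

In eighth notes: crotchet rest = 2; semibreve = 8; crotchet rest = 2; quaver = 1; semibreve = 8.
Adding: 2 + 8 + 2 + 1 + 8 = 21 eighth notes.

21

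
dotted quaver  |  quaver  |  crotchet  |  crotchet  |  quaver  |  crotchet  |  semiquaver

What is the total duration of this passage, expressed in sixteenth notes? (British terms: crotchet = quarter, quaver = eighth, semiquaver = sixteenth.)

In sixteenth notes: dotted quaver = 3; quaver = 2; crotchet = 4; crotchet = 4; quaver = 2; crotchet = 4; semiquaver = 1.
Sum: 3 + 2 + 4 + 4 + 2 + 4 + 1 = 20 sixteenth notes.

20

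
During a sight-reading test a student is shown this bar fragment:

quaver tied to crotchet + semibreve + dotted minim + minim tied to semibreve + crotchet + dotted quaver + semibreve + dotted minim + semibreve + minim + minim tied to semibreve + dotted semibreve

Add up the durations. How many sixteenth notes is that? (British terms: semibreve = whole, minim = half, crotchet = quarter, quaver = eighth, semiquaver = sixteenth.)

165

Express everything in sixteenth notes: quaver tied to crotchet (quaver + crotchet) = 6; semibreve = 16; dotted minim = 12; minim tied to semibreve (minim + semibreve) = 24; crotchet = 4; dotted quaver = 3; semibreve = 16; dotted minim = 12; semibreve = 16; minim = 8; minim tied to semibreve (minim + semibreve) = 24; dotted semibreve = 24.
Sum: 6 + 16 + 12 + 24 + 4 + 3 + 16 + 12 + 16 + 8 + 24 + 24 = 165 sixteenth notes.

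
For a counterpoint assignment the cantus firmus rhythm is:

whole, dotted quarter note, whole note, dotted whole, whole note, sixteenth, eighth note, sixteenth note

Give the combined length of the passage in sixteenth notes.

Express everything in sixteenth notes: whole = 16; dotted quarter note = 6; whole note = 16; dotted whole = 24; whole note = 16; sixteenth = 1; eighth note = 2; sixteenth note = 1.
Adding: 16 + 6 + 16 + 24 + 16 + 1 + 2 + 1 = 82 sixteenth notes.

82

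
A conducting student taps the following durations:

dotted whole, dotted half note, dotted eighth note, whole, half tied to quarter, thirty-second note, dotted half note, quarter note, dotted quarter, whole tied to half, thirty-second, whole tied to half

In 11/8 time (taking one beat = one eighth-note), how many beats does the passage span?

One eighth-note beat = 4 thirty-second notes.
Working in thirty-second notes: dotted whole = 48; dotted half note = 24; dotted eighth note = 6; whole = 32; half tied to quarter (half + quarter) = 24; thirty-second note = 1; dotted half note = 24; quarter note = 8; dotted quarter = 12; whole tied to half (whole + half) = 48; thirty-second = 1; whole tied to half (whole + half) = 48.
Total: 48 + 24 + 6 + 32 + 24 + 1 + 24 + 8 + 12 + 48 + 1 + 48 = 276.
276 ÷ 4 = 69 beats.

69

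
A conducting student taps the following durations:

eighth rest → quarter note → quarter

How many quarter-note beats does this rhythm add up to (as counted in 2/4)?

2.5

One quarter-note beat = 2 eighth notes.
In eighth notes: eighth rest = 1; quarter note = 2; quarter = 2.
Sum: 1 + 2 + 2 = 5.
5 ÷ 2 = 2.5 beats.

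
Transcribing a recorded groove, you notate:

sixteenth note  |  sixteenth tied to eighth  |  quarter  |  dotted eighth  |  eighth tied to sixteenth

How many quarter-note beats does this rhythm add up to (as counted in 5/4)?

3.5

One quarter-note beat = 4 sixteenth notes.
Each duration in sixteenth notes: sixteenth note = 1; sixteenth tied to eighth (sixteenth + eighth) = 3; quarter = 4; dotted eighth = 3; eighth tied to sixteenth (eighth + sixteenth) = 3.
Total: 1 + 3 + 4 + 3 + 3 = 14.
14 ÷ 4 = 3.5 beats.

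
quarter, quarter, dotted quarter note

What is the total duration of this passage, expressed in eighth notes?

Each duration in eighth notes: quarter = 2; quarter = 2; dotted quarter note = 3.
Total: 2 + 2 + 3 = 7 eighth notes.

7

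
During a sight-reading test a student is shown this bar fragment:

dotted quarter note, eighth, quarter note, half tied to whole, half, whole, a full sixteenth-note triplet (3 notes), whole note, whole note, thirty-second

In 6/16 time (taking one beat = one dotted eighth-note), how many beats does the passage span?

31.5

One dotted eighth-note beat = 6 thirty-second notes.
Express everything in thirty-second notes: dotted quarter note = 12; eighth = 4; quarter note = 8; half tied to whole (half + whole) = 48; half = 16; whole = 32; a full sixteenth-note triplet (3 notes) (three triplet sixteenths span one eighth) = 4; whole note = 32; whole note = 32; thirty-second = 1.
Sum: 12 + 4 + 8 + 48 + 16 + 32 + 4 + 32 + 32 + 1 = 189.
189 ÷ 6 = 31.5 beats.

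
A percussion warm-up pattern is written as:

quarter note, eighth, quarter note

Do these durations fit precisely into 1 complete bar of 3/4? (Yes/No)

One bar of 3/4 = 6 eighth notes.
Working in eighth notes: quarter note = 2; eighth = 1; quarter note = 2.
Sum: 2 + 1 + 2 = 5.
5 falls short of 6, so the answer is No.

No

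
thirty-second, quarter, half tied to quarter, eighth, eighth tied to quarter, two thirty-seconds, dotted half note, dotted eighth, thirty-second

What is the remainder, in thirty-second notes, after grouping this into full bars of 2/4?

One bar of 2/4 = 16 thirty-second notes.
Convert each value to thirty-second notes: thirty-second = 1; quarter = 8; half tied to quarter (half + quarter) = 24; eighth = 4; eighth tied to quarter (eighth + quarter) = 12; thirty-second = 1; thirty-second = 1; dotted half note = 24; dotted eighth = 6; thirty-second = 1.
Altogether 1 + 8 + 24 + 4 + 12 + 1 + 1 + 24 + 6 + 1 = 82.
82 ÷ 16 = 5 complete bars with 2 thirty-second notes remaining.

2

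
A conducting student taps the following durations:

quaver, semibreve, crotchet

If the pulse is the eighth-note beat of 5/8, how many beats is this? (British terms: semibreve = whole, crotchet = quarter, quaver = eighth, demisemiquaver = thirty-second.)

11

One eighth-note beat = 2 sixteenth notes.
In sixteenth notes: quaver = 2; semibreve = 16; crotchet = 4.
Sum: 2 + 16 + 4 = 22.
22 ÷ 2 = 11 beats.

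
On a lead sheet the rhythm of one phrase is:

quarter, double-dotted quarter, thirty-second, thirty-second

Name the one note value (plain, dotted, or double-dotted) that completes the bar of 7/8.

eighth note

The bar of 7/8 = 28 thirty-second notes.
In thirty-second notes: quarter = 8; double-dotted quarter = 14; thirty-second = 1; thirty-second = 1.
Sum: 8 + 14 + 1 + 1 = 24.
Remaining: 28 − 24 = 4 thirty-second notes, which is a eighth note.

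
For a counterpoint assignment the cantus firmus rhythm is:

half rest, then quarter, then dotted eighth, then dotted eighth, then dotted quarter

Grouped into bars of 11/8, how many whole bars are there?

One bar of 11/8 = 22 sixteenth notes.
Convert each value to sixteenth notes: half rest = 8; quarter = 4; dotted eighth = 3; dotted eighth = 3; dotted quarter = 6.
Adding: 8 + 4 + 3 + 3 + 6 = 24.
24 ÷ 22 = 1 complete bar with 2 left over.

1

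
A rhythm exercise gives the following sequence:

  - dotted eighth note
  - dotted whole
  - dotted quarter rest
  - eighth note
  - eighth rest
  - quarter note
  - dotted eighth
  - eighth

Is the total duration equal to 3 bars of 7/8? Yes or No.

No

One bar of 7/8 = 14 sixteenth notes, so 3 bars = 42.
Express everything in sixteenth notes: dotted eighth note = 3; dotted whole = 24; dotted quarter rest = 6; eighth note = 2; eighth rest = 2; quarter note = 4; dotted eighth = 3; eighth = 2.
Sum: 3 + 24 + 6 + 2 + 2 + 4 + 3 + 2 = 46.
46 exceeds 42, so the answer is No.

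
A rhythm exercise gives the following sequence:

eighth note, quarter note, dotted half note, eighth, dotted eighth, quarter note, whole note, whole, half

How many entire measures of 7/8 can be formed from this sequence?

One bar of 7/8 = 14 sixteenth notes.
Working in sixteenth notes: eighth note = 2; quarter note = 4; dotted half note = 12; eighth = 2; dotted eighth = 3; quarter note = 4; whole note = 16; whole = 16; half = 8.
Adding: 2 + 4 + 12 + 2 + 3 + 4 + 16 + 16 + 8 = 67.
67 ÷ 14 = 4 complete bars with 11 left over.

4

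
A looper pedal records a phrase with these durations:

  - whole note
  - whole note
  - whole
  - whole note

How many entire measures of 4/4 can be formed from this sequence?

One bar of 4/4 = 1 whole note.
Working in whole notes: whole note = 1; whole note = 1; whole = 1; whole note = 1.
Adding: 1 + 1 + 1 + 1 = 4.
4 ÷ 1 = 4 complete bars with 0 left over.

4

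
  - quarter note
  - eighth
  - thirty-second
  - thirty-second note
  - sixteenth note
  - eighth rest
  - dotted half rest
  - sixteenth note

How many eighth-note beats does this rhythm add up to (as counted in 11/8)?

One eighth-note beat = 4 thirty-second notes.
Express everything in thirty-second notes: quarter note = 8; eighth = 4; thirty-second = 1; thirty-second note = 1; sixteenth note = 2; eighth rest = 4; dotted half rest = 24; sixteenth note = 2.
Altogether 8 + 4 + 1 + 1 + 2 + 4 + 24 + 2 = 46.
46 ÷ 4 = 11.5 beats.

11.5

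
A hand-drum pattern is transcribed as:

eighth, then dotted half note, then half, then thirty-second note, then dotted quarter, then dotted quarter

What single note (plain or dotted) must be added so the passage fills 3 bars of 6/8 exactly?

dotted sixteenth note

3 bars of 6/8 = 72 thirty-second notes.
Working in thirty-second notes: eighth = 4; dotted half note = 24; half = 16; thirty-second note = 1; dotted quarter = 12; dotted quarter = 12.
Altogether 4 + 24 + 16 + 1 + 12 + 12 = 69.
Remaining: 72 − 69 = 3 thirty-second notes, which is a dotted sixteenth note.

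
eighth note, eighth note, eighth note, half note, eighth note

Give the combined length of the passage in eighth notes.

8

Express everything in eighth notes: eighth note = 1; eighth note = 1; eighth note = 1; half note = 4; eighth note = 1.
Altogether 1 + 1 + 1 + 4 + 1 = 8 eighth notes.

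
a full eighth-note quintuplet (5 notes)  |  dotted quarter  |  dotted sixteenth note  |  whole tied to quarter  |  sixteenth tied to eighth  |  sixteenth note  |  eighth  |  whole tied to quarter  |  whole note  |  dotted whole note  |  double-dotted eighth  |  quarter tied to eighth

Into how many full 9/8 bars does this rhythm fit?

One bar of 9/8 = 36 thirty-second notes.
Working in thirty-second notes: a full eighth-note quintuplet (5 notes) (five quintuplet eighths span one half) = 16; dotted quarter = 12; dotted sixteenth note = 3; whole tied to quarter (whole + quarter) = 40; sixteenth tied to eighth (sixteenth + eighth) = 6; sixteenth note = 2; eighth = 4; whole tied to quarter (whole + quarter) = 40; whole note = 32; dotted whole note = 48; double-dotted eighth = 7; quarter tied to eighth (quarter + eighth) = 12.
Adding: 16 + 12 + 3 + 40 + 6 + 2 + 4 + 40 + 32 + 48 + 7 + 12 = 222.
222 ÷ 36 = 6 complete bars with 6 left over.

6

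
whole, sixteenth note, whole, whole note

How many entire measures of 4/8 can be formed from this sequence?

6

One bar of 4/8 = 8 sixteenth notes.
Express everything in sixteenth notes: whole = 16; sixteenth note = 1; whole = 16; whole note = 16.
Total: 16 + 1 + 16 + 16 = 49.
49 ÷ 8 = 6 complete bars with 1 left over.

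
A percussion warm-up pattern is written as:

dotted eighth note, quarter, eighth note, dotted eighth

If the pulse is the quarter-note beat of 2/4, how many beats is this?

One quarter-note beat = 4 sixteenth notes.
In sixteenth notes: dotted eighth note = 3; quarter = 4; eighth note = 2; dotted eighth = 3.
Total: 3 + 4 + 2 + 3 = 12.
12 ÷ 4 = 3 beats.

3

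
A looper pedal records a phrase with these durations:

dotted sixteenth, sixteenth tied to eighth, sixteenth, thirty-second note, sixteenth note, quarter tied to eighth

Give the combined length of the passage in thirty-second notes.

26

Each duration in thirty-second notes: dotted sixteenth = 3; sixteenth tied to eighth (sixteenth + eighth) = 6; sixteenth = 2; thirty-second note = 1; sixteenth note = 2; quarter tied to eighth (quarter + eighth) = 12.
Total: 3 + 6 + 2 + 1 + 2 + 12 = 26 thirty-second notes.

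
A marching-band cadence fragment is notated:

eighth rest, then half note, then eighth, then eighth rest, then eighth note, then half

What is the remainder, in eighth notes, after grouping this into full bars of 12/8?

0

One bar of 12/8 = 12 eighth notes.
Each duration in eighth notes: eighth rest = 1; half note = 4; eighth = 1; eighth rest = 1; eighth note = 1; half = 4.
Altogether 1 + 4 + 1 + 1 + 1 + 4 = 12.
12 ÷ 12 = 1 complete bar with 0 eighth notes remaining.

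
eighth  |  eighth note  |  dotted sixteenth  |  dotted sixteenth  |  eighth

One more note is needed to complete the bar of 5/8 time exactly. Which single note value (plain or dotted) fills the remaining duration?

sixteenth note

The bar of 5/8 = 20 thirty-second notes.
Express everything in thirty-second notes: eighth = 4; eighth note = 4; dotted sixteenth = 3; dotted sixteenth = 3; eighth = 4.
Total: 4 + 4 + 3 + 3 + 4 = 18.
Remaining: 20 − 18 = 2 thirty-second notes, which is a sixteenth note.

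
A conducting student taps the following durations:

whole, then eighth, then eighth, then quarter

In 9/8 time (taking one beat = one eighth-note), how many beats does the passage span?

One eighth-note beat = 2 sixteenth notes.
In sixteenth notes: whole = 16; eighth = 2; eighth = 2; quarter = 4.
Adding: 16 + 2 + 2 + 4 = 24.
24 ÷ 2 = 12 beats.

12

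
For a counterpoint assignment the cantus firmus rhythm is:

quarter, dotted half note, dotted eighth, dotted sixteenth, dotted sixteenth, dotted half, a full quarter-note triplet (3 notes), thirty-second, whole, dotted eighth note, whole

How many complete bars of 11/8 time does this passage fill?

3

One bar of 11/8 = 44 thirty-second notes.
In thirty-second notes: quarter = 8; dotted half note = 24; dotted eighth = 6; dotted sixteenth = 3; dotted sixteenth = 3; dotted half = 24; a full quarter-note triplet (3 notes) (three triplet quarters span one half) = 16; thirty-second = 1; whole = 32; dotted eighth note = 6; whole = 32.
Total: 8 + 24 + 6 + 3 + 3 + 24 + 16 + 1 + 32 + 6 + 32 = 155.
155 ÷ 44 = 3 complete bars with 23 left over.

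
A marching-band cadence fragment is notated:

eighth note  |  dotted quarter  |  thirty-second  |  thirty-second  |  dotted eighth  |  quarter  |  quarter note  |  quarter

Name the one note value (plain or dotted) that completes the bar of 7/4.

quarter note

The bar of 7/4 = 56 thirty-second notes.
Working in thirty-second notes: eighth note = 4; dotted quarter = 12; thirty-second = 1; thirty-second = 1; dotted eighth = 6; quarter = 8; quarter note = 8; quarter = 8.
Altogether 4 + 12 + 1 + 1 + 6 + 8 + 8 + 8 = 48.
Remaining: 56 − 48 = 8 thirty-second notes, which is a quarter note.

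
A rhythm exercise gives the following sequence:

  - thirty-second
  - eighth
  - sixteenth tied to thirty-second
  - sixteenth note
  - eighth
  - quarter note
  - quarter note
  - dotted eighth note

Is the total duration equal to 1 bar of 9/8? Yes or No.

One bar of 9/8 = 36 thirty-second notes.
In thirty-second notes: thirty-second = 1; eighth = 4; sixteenth tied to thirty-second (sixteenth + thirty-second) = 3; sixteenth note = 2; eighth = 4; quarter note = 8; quarter note = 8; dotted eighth note = 6.
Altogether 1 + 4 + 3 + 2 + 4 + 8 + 8 + 6 = 36.
36 equals 36, so the answer is Yes.

Yes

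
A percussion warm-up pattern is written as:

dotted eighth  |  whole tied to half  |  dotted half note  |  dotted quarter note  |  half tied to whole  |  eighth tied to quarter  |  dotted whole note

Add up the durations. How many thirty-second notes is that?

Convert each value to thirty-second notes: dotted eighth = 6; whole tied to half (whole + half) = 48; dotted half note = 24; dotted quarter note = 12; half tied to whole (half + whole) = 48; eighth tied to quarter (eighth + quarter) = 12; dotted whole note = 48.
Adding: 6 + 48 + 24 + 12 + 48 + 12 + 48 = 198 thirty-second notes.

198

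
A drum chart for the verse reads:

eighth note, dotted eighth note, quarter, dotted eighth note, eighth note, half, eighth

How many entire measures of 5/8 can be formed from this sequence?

One bar of 5/8 = 10 sixteenth notes.
Each duration in sixteenth notes: eighth note = 2; dotted eighth note = 3; quarter = 4; dotted eighth note = 3; eighth note = 2; half = 8; eighth = 2.
Sum: 2 + 3 + 4 + 3 + 2 + 8 + 2 = 24.
24 ÷ 10 = 2 complete bars with 4 left over.

2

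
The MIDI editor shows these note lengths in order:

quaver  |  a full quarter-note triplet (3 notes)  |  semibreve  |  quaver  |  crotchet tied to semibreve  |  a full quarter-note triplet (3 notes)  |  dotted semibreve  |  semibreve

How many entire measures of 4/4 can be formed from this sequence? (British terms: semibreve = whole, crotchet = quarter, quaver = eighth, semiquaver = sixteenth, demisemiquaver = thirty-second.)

6

One bar of 4/4 = 8 eighth notes.
Each duration in eighth notes: quaver = 1; a full quarter-note triplet (3 notes) (three triplet quarters span one half) = 4; semibreve = 8; quaver = 1; crotchet tied to semibreve (crotchet + semibreve) = 10; a full quarter-note triplet (3 notes) (three triplet quarters span one half) = 4; dotted semibreve = 12; semibreve = 8.
Total: 1 + 4 + 8 + 1 + 10 + 4 + 12 + 8 = 48.
48 ÷ 8 = 6 complete bars with 0 left over.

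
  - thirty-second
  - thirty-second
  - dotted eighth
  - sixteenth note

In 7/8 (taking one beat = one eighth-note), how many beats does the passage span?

One eighth-note beat = 4 thirty-second notes.
Convert each value to thirty-second notes: thirty-second = 1; thirty-second = 1; dotted eighth = 6; sixteenth note = 2.
Altogether 1 + 1 + 6 + 2 = 10.
10 ÷ 4 = 2.5 beats.

2.5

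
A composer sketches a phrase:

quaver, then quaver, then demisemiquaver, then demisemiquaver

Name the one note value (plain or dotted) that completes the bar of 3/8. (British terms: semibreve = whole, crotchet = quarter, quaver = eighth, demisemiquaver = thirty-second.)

sixteenth note

The bar of 3/8 = 12 thirty-second notes.
Each duration in thirty-second notes: quaver = 4; quaver = 4; demisemiquaver = 1; demisemiquaver = 1.
Sum: 4 + 4 + 1 + 1 = 10.
Remaining: 12 − 10 = 2 thirty-second notes, which is a sixteenth note.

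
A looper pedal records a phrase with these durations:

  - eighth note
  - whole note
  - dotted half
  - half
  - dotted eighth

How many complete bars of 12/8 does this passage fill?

1

One bar of 12/8 = 24 sixteenth notes.
Each duration in sixteenth notes: eighth note = 2; whole note = 16; dotted half = 12; half = 8; dotted eighth = 3.
Sum: 2 + 16 + 12 + 8 + 3 = 41.
41 ÷ 24 = 1 complete bar with 17 left over.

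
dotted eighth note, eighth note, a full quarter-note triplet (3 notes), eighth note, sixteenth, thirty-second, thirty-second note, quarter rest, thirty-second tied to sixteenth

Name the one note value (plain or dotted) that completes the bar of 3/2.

dotted sixteenth note

The bar of 3/2 = 48 thirty-second notes.
Each duration in thirty-second notes: dotted eighth note = 6; eighth note = 4; a full quarter-note triplet (3 notes) (three triplet quarters span one half) = 16; eighth note = 4; sixteenth = 2; thirty-second = 1; thirty-second note = 1; quarter rest = 8; thirty-second tied to sixteenth (thirty-second + sixteenth) = 3.
Adding: 6 + 4 + 16 + 4 + 2 + 1 + 1 + 8 + 3 = 45.
Remaining: 48 − 45 = 3 thirty-second notes, which is a dotted sixteenth note.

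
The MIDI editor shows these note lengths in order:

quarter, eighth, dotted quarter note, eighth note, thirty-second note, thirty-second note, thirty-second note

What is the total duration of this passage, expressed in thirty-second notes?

31

Each duration in thirty-second notes: quarter = 8; eighth = 4; dotted quarter note = 12; eighth note = 4; thirty-second note = 1; thirty-second note = 1; thirty-second note = 1.
Altogether 8 + 4 + 12 + 4 + 1 + 1 + 1 = 31 thirty-second notes.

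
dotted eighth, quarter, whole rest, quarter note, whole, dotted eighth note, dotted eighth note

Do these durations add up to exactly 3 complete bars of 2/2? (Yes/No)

One bar of 2/2 = 16 sixteenth notes, so 3 bars = 48.
Convert each value to sixteenth notes: dotted eighth = 3; quarter = 4; whole rest = 16; quarter note = 4; whole = 16; dotted eighth note = 3; dotted eighth note = 3.
Altogether 3 + 4 + 16 + 4 + 16 + 3 + 3 = 49.
49 exceeds 48, so the answer is No.

No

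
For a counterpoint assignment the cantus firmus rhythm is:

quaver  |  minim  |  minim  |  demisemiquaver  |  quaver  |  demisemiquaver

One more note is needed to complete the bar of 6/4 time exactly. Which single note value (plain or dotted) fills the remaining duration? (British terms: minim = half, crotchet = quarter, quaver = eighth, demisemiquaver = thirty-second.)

The bar of 6/4 = 48 thirty-second notes.
Each duration in thirty-second notes: quaver = 4; minim = 16; minim = 16; demisemiquaver = 1; quaver = 4; demisemiquaver = 1.
Total: 4 + 16 + 16 + 1 + 4 + 1 = 42.
Remaining: 48 − 42 = 6 thirty-second notes, which is a dotted eighth note.

dotted eighth note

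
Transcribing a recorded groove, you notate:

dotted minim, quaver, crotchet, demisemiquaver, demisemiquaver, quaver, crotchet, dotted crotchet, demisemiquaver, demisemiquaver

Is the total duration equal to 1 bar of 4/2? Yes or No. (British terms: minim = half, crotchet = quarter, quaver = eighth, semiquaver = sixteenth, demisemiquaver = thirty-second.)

Yes

One bar of 4/2 = 64 thirty-second notes.
In thirty-second notes: dotted minim = 24; quaver = 4; crotchet = 8; demisemiquaver = 1; demisemiquaver = 1; quaver = 4; crotchet = 8; dotted crotchet = 12; demisemiquaver = 1; demisemiquaver = 1.
Altogether 24 + 4 + 8 + 1 + 1 + 4 + 8 + 12 + 1 + 1 = 64.
64 equals 64, so the answer is Yes.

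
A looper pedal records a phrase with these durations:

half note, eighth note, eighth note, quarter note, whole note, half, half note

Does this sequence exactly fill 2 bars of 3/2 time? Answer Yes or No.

Yes

One bar of 3/2 = 12 eighth notes, so 2 bars = 24.
Working in eighth notes: half note = 4; eighth note = 1; eighth note = 1; quarter note = 2; whole note = 8; half = 4; half note = 4.
Adding: 4 + 1 + 1 + 2 + 8 + 4 + 4 = 24.
24 equals 24, so the answer is Yes.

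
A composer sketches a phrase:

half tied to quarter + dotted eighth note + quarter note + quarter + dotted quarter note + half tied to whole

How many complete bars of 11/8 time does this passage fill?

2

One bar of 11/8 = 22 sixteenth notes.
Working in sixteenth notes: half tied to quarter (half + quarter) = 12; dotted eighth note = 3; quarter note = 4; quarter = 4; dotted quarter note = 6; half tied to whole (half + whole) = 24.
Altogether 12 + 3 + 4 + 4 + 6 + 24 = 53.
53 ÷ 22 = 2 complete bars with 9 left over.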